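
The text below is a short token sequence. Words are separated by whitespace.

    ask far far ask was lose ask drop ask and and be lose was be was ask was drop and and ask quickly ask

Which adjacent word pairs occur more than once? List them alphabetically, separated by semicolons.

and and; ask was

Bigram counts meeting the condition (more than once):
  and and: 2
  ask was: 2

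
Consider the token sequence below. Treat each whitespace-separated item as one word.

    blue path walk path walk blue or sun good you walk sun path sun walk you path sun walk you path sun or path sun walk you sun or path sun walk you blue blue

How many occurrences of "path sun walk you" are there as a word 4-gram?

Scanning the 32 overlapping 4-gram windows for "path sun walk you":
  position 13–16: path sun walk you
  position 17–20: path sun walk you
  position 24–27: path sun walk you
  position 30–33: path sun walk you

4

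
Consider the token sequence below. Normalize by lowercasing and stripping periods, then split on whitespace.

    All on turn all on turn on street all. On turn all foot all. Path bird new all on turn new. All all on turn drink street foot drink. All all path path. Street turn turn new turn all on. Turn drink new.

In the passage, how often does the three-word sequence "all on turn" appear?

6

Scanning the 41 overlapping trigram windows for "all on turn":
  position 1–3: all on turn
  position 4–6: all on turn
  position 9–11: all on turn
  position 18–20: all on turn
  position 23–25: all on turn
  position 39–41: all on turn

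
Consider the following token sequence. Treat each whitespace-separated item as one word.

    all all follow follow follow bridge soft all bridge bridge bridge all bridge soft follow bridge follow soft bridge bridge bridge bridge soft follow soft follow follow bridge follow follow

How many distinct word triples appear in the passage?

30 tokens → 28 trigram windows in total.
Repeated trigrams (each contributes count−1 duplicates):
  bridge bridge bridge: 3
  bridge soft follow: 2
  follow bridge follow: 2
  follow follow bridge: 2
5 duplicate windows → 28 − 5 = 23 distinct.

23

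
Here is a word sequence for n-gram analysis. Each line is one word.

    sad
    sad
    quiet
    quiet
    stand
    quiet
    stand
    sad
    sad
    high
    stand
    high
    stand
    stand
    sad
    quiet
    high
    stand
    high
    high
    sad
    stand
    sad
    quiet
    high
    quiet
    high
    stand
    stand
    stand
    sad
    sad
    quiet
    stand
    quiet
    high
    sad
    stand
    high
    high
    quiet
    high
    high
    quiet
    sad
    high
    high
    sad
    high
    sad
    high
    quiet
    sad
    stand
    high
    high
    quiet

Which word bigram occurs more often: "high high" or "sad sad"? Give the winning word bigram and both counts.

"high high" (5 vs 3)

"high high": 5 occurrences
"sad sad": 3 occurrences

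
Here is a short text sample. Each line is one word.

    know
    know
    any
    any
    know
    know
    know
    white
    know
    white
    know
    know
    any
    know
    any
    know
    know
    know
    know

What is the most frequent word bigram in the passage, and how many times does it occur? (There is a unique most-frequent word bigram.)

Bigram frequencies (highest first):
  know know: 7
  know any: 3
  any know: 3
  know white: 2
  white know: 2
  any any: 1

"know know", 7 times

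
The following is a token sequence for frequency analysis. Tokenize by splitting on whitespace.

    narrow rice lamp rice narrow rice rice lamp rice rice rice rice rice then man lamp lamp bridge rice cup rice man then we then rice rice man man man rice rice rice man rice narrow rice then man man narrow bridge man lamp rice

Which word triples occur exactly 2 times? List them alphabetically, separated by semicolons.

rice lamp rice; rice narrow rice; rice rice man; rice then man

Trigram counts meeting the condition (exactly 2 times):
  rice lamp rice: 2
  rice narrow rice: 2
  rice rice man: 2
  rice then man: 2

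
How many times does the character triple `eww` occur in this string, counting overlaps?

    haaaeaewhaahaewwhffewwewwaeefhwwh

Sliding a length-3 window over the 33 characters (31 positions):
  position 14–16: eww
  position 20–22: eww
  position 23–25: eww

3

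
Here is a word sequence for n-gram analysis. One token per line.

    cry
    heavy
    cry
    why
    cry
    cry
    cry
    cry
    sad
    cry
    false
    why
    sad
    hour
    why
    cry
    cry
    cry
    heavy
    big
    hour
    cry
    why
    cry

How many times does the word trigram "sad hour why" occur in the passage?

1

Scanning the 22 overlapping trigram windows for "sad hour why":
  position 13–15: sad hour why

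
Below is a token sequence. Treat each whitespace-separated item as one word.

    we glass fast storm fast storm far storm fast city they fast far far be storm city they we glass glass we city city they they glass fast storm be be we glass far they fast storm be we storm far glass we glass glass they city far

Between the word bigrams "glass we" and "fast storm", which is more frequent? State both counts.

"fast storm" (4 vs 2)

"glass we": 2 occurrences
"fast storm": 4 occurrences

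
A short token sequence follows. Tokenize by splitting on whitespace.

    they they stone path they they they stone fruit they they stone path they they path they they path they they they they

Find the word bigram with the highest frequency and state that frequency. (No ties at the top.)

"they they", 9 times

Bigram frequencies (highest first):
  they they: 9
  path they: 4
  they stone: 3
  stone path: 2
  they path: 2
  stone fruit: 1
  … (1 more, each ≤ 1)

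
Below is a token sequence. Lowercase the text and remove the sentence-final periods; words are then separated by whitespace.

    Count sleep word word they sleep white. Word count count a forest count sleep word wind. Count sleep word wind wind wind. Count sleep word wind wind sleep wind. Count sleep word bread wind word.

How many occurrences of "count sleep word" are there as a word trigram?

Scanning the 33 overlapping trigram windows for "count sleep word":
  position 1–3: count sleep word
  position 13–15: count sleep word
  position 17–19: count sleep word
  position 23–25: count sleep word
  position 30–32: count sleep word

5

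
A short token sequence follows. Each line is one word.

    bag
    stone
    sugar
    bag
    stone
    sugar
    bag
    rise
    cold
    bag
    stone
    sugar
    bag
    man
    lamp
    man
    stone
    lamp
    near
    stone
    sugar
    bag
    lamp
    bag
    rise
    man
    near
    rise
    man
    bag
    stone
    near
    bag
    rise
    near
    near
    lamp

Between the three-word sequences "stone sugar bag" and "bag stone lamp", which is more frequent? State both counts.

"stone sugar bag": 4 occurrences
"bag stone lamp": 0 occurrences

"stone sugar bag" (4 vs 0)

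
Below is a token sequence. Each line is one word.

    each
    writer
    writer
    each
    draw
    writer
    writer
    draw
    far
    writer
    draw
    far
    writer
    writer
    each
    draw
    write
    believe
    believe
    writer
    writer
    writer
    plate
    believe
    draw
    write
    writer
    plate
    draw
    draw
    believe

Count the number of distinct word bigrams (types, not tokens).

19

31 tokens → 30 bigram windows in total.
Repeated bigrams (each contributes count−1 duplicates):
  writer writer: 5
  draw far: 2
  draw write: 2
  each draw: 2
  far writer: 2
  writer draw: 2
  writer each: 2
  writer plate: 2
11 duplicate windows → 30 − 11 = 19 distinct.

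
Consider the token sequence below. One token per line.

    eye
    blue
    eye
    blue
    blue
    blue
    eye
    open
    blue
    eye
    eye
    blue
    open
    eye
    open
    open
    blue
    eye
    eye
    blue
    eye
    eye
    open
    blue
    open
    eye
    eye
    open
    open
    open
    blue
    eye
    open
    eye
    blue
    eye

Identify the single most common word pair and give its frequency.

"blue eye", 7 times

Bigram frequencies (highest first):
  blue eye: 7
  eye blue: 5
  eye open: 5
  open blue: 4
  eye eye: 4
  open eye: 3
  … (3 more, each ≤ 3)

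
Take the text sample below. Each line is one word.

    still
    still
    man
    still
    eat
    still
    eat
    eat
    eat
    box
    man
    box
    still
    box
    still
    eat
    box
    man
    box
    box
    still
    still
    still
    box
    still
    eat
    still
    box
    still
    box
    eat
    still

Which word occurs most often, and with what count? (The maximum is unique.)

Unigram frequencies (highest first):
  still: 13
  box: 9
  eat: 7
  man: 3

"still", 13 times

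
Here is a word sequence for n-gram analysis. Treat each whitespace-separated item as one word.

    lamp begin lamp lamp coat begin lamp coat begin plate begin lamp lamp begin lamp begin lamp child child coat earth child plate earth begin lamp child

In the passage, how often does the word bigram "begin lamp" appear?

Scanning the 26 overlapping bigram windows for "begin lamp":
  position 2–3: begin lamp
  position 6–7: begin lamp
  position 11–12: begin lamp
  position 14–15: begin lamp
  position 16–17: begin lamp
  position 25–26: begin lamp

6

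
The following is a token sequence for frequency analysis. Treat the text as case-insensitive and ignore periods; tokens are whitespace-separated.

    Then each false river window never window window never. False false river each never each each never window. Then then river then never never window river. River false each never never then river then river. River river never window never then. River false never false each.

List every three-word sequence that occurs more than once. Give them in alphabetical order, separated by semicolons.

Trigram counts meeting the condition (more than once):
  never then river: 2
  then river then: 2

never then river; then river then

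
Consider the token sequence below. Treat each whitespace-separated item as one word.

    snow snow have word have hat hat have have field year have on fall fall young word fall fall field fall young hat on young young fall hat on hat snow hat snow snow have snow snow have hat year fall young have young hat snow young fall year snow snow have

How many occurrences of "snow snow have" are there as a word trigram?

Scanning the 50 overlapping trigram windows for "snow snow have":
  position 1–3: snow snow have
  position 33–35: snow snow have
  position 36–38: snow snow have
  position 50–52: snow snow have

4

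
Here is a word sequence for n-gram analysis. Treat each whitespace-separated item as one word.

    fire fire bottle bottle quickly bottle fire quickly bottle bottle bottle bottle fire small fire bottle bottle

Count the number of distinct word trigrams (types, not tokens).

17 tokens → 15 trigram windows in total.
Repeated trigrams (each contributes count−1 duplicates):
  bottle bottle bottle: 2
  fire bottle bottle: 2
2 duplicate windows → 15 − 2 = 13 distinct.

13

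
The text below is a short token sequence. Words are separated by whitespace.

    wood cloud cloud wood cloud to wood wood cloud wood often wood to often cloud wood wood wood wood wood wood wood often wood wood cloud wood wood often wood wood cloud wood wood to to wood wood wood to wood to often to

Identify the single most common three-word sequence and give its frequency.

"wood wood wood", 6 times

Trigram frequencies (highest first):
  wood wood wood: 6
  wood wood cloud: 3
  wood cloud wood: 3
  wood often wood: 3
  cloud wood wood: 3
  to wood wood: 2
  … (18 more, each ≤ 2)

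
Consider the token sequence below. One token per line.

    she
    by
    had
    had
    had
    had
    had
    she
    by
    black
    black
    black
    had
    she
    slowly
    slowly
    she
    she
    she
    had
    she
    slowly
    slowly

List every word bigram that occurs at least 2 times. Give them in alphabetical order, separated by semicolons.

Bigram counts meeting the condition (at least 2 times):
  black black: 2
  had had: 4
  had she: 3
  she by: 2
  she she: 2
  she slowly: 2
  slowly slowly: 2

black black; had had; had she; she by; she she; she slowly; slowly slowly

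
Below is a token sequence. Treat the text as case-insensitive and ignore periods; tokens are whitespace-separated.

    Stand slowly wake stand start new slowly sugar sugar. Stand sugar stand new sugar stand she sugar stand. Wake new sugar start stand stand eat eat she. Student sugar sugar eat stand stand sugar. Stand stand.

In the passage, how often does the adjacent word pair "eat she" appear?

Scanning the 35 overlapping bigram windows for "eat she":
  position 26–27: eat she

1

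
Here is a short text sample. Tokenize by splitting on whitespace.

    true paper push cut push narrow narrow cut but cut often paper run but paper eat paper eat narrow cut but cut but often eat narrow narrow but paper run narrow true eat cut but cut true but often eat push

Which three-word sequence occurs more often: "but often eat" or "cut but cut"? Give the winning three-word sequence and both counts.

"cut but cut" (3 vs 2)

"but often eat": 2 occurrences
"cut but cut": 3 occurrences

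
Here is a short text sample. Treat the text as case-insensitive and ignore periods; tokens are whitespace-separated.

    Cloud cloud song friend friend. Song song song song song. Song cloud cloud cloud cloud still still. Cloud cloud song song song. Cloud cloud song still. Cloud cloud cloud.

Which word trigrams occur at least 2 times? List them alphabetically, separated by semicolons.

cloud cloud cloud; cloud cloud song; song cloud cloud; song song cloud; song song song; still cloud cloud

Trigram counts meeting the condition (at least 2 times):
  cloud cloud cloud: 3
  cloud cloud song: 3
  song cloud cloud: 2
  song song cloud: 2
  song song song: 5
  still cloud cloud: 2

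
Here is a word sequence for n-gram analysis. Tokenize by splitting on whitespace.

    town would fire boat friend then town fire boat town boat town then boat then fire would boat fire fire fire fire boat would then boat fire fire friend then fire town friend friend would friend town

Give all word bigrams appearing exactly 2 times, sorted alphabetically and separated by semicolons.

boat fire; boat town; friend then; then boat; then fire

Bigram counts meeting the condition (exactly 2 times):
  boat fire: 2
  boat town: 2
  friend then: 2
  then boat: 2
  then fire: 2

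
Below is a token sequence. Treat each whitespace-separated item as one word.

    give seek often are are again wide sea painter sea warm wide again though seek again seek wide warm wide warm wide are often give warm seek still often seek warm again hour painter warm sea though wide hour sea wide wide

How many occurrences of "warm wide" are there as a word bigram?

3

Scanning the 41 overlapping bigram windows for "warm wide":
  position 11–12: warm wide
  position 19–20: warm wide
  position 21–22: warm wide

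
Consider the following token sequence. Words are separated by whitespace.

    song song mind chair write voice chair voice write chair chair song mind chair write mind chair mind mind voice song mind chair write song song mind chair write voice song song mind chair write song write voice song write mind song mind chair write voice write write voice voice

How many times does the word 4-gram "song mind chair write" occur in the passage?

Scanning the 47 overlapping 4-gram windows for "song mind chair write":
  position 2–5: song mind chair write
  position 12–15: song mind chair write
  position 21–24: song mind chair write
  position 26–29: song mind chair write
  position 32–35: song mind chair write
  position 42–45: song mind chair write

6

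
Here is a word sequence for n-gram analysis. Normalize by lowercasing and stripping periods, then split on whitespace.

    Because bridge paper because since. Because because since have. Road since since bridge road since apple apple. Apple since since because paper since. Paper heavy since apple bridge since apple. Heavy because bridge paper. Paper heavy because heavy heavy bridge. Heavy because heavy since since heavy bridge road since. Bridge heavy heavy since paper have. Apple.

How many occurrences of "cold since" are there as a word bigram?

Scanning the 55 overlapping bigram windows for "cold since":
  (none found)

0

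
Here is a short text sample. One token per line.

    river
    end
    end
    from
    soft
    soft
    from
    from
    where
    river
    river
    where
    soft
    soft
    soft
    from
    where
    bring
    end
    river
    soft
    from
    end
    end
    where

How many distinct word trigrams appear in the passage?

25 tokens → 23 trigram windows in total.
Repeated trigrams (each contributes count−1 duplicates):
  soft soft from: 2
1 duplicate windows → 23 − 1 = 22 distinct.

22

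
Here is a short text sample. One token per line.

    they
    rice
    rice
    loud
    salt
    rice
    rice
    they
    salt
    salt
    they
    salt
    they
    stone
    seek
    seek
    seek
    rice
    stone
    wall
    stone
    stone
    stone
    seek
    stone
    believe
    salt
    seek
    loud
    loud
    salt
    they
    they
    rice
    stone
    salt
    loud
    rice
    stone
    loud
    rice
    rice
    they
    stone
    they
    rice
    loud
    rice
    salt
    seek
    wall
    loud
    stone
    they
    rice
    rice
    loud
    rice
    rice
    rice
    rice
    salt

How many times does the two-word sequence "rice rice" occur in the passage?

Scanning the 61 overlapping bigram windows for "rice rice":
  position 2–3: rice rice
  position 6–7: rice rice
  position 41–42: rice rice
  position 55–56: rice rice
  position 58–59: rice rice
  position 59–60: rice rice
  position 60–61: rice rice

7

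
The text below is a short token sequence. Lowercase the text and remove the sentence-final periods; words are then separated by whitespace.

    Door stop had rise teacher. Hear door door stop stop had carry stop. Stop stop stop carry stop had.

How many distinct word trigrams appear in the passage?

16

19 tokens → 17 trigram windows in total.
Repeated trigrams (each contributes count−1 duplicates):
  stop stop stop: 2
1 duplicate windows → 17 − 1 = 16 distinct.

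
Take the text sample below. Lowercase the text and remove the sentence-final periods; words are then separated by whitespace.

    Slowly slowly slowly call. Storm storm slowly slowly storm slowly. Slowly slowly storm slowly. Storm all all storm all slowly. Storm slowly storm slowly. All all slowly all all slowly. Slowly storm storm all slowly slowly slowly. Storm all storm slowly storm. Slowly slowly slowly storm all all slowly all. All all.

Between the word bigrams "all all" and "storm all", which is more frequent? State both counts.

"all all": 6 occurrences
"storm all": 5 occurrences

"all all" (6 vs 5)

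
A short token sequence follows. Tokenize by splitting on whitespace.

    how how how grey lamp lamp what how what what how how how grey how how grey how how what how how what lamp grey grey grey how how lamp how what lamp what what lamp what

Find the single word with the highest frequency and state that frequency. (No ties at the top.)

Unigram frequencies (highest first):
  how: 16
  what: 9
  grey: 6
  lamp: 6

"how", 16 times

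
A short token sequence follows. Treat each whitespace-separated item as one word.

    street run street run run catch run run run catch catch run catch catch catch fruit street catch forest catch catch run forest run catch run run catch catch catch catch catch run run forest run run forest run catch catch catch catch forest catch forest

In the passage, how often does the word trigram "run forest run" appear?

3

Scanning the 44 overlapping trigram windows for "run forest run":
  position 22–24: run forest run
  position 34–36: run forest run
  position 37–39: run forest run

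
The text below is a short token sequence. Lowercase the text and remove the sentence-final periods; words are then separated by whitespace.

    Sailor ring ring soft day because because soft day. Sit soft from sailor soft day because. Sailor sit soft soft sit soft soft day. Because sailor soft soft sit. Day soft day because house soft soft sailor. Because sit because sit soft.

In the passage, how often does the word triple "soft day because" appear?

Scanning the 40 overlapping trigram windows for "soft day because":
  position 4–6: soft day because
  position 14–16: soft day because
  position 23–25: soft day because
  position 31–33: soft day because

4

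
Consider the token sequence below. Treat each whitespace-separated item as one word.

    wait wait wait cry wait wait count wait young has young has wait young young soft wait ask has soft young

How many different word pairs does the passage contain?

21 tokens → 20 bigram windows in total.
Repeated bigrams (each contributes count−1 duplicates):
  wait wait: 3
  wait young: 2
  young has: 2
4 duplicate windows → 20 − 4 = 16 distinct.

16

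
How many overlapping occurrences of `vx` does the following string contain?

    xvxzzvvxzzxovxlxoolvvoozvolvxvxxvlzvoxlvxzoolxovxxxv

7

Sliding a length-2 window over the 52 characters (51 positions):
  position 2–3: vx
  position 7–8: vx
  position 13–14: vx
  position 28–29: vx
  position 30–31: vx
  position 40–41: vx
  position 48–49: vx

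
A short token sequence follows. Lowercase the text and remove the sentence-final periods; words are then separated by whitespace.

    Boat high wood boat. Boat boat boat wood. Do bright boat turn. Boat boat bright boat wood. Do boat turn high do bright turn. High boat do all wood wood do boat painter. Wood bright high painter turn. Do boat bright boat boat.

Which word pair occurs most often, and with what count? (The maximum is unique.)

Bigram frequencies (highest first):
  boat boat: 5
  wood do: 3
  bright boat: 3
  do boat: 3
  boat wood: 2
  do bright: 2
  … (21 more, each ≤ 2)

"boat boat", 5 times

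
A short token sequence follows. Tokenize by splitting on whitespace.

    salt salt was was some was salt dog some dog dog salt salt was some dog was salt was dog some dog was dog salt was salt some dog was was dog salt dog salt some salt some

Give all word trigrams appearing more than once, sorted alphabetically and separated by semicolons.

Trigram counts meeting the condition (more than once):
  dog some dog: 2
  salt salt was: 2
  some dog was: 3
  was dog salt: 2

dog some dog; salt salt was; some dog was; was dog salt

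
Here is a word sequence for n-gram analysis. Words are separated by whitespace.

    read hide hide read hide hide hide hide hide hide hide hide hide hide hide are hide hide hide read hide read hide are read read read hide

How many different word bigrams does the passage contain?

7

28 tokens → 27 bigram windows in total.
Repeated bigrams (each contributes count−1 duplicates):
  hide hide: 13
  read hide: 5
  hide read: 3
  hide are: 2
  read read: 2
20 duplicate windows → 27 − 20 = 7 distinct.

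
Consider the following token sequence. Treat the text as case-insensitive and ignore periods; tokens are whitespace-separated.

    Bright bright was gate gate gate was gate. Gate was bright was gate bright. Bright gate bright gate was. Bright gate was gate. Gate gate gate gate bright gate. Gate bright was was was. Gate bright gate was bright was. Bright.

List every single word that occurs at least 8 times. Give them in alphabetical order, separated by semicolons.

bright; gate; was

Unigram counts meeting the condition (at least 8 times):
  bright: 12
  gate: 18
  was: 11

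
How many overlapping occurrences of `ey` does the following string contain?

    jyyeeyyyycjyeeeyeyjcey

Sliding a length-2 window over the 22 characters (21 positions):
  position 5–6: ey
  position 15–16: ey
  position 17–18: ey
  position 21–22: ey

4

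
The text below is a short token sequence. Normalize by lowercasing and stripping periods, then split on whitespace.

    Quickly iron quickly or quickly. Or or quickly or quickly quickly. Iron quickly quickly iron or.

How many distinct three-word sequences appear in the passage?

10

16 tokens → 14 trigram windows in total.
Repeated trigrams (each contributes count−1 duplicates):
  or quickly or: 2
  quickly iron quickly: 2
  quickly or quickly: 2
  quickly quickly iron: 2
4 duplicate windows → 14 − 4 = 10 distinct.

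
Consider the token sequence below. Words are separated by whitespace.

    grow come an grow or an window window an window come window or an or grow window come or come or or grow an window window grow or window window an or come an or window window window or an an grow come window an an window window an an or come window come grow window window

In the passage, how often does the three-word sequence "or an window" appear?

Scanning the 55 overlapping trigram windows for "or an window":
  position 5–7: or an window

1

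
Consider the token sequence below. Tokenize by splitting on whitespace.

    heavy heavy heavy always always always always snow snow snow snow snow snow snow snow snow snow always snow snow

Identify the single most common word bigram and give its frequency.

"snow snow", 10 times

Bigram frequencies (highest first):
  snow snow: 10
  always always: 3
  heavy heavy: 2
  always snow: 2
  heavy always: 1
  snow always: 1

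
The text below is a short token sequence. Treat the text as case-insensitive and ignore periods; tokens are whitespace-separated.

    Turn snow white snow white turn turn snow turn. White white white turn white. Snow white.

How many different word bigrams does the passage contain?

16 tokens → 15 bigram windows in total.
Repeated bigrams (each contributes count−1 duplicates):
  snow white: 3
  turn snow: 2
  turn white: 2
  white snow: 2
  white turn: 2
  white white: 2
7 duplicate windows → 15 − 7 = 8 distinct.

8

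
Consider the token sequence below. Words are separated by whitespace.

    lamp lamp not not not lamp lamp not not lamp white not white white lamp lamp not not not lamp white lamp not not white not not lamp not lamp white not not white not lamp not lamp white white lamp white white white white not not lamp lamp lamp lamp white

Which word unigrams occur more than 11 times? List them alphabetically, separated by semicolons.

Unigram counts meeting the condition (more than 11 times):
  lamp: 18
  not: 20
  white: 14

lamp; not; white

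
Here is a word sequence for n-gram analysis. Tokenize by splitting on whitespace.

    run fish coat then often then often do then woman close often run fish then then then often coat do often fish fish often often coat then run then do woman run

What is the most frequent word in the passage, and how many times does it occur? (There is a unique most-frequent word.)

"then", 8 times

Unigram frequencies (highest first):
  then: 8
  often: 7
  run: 4
  fish: 4
  coat: 3
  do: 3
  … (2 more, each ≤ 2)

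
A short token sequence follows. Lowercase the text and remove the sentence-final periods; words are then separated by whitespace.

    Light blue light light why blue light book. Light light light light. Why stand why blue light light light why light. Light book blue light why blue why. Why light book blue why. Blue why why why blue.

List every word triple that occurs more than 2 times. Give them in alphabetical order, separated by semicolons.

light light light; light light why

Trigram counts meeting the condition (more than 2 times):
  light light light: 3
  light light why: 3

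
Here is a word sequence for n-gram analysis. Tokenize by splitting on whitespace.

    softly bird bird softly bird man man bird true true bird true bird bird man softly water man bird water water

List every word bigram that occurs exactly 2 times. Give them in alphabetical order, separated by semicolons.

bird bird; bird man; bird true; man bird; softly bird; true bird

Bigram counts meeting the condition (exactly 2 times):
  bird bird: 2
  bird man: 2
  bird true: 2
  man bird: 2
  softly bird: 2
  true bird: 2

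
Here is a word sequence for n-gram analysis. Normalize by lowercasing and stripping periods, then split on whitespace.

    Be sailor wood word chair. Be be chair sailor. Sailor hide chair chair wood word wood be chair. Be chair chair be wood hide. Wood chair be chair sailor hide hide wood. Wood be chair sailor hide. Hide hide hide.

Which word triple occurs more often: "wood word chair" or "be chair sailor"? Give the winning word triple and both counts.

"be chair sailor" (3 vs 1)

"wood word chair": 1 occurrence
"be chair sailor": 3 occurrences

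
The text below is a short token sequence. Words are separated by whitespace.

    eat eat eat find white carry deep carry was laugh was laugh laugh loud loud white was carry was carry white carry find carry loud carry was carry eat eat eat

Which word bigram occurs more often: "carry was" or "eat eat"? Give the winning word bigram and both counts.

"eat eat" (4 vs 3)

"carry was": 3 occurrences
"eat eat": 4 occurrences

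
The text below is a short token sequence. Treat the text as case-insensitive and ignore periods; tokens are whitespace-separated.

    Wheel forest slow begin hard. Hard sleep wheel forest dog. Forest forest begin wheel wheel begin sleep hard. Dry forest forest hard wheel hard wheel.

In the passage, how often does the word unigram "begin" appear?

Scanning the 25 tokens for "begin":
  position 4: begin
  position 13: begin
  position 16: begin

3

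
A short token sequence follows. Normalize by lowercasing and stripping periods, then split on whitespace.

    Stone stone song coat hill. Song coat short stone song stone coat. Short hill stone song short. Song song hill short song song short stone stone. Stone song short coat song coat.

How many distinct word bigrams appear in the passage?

18

32 tokens → 31 bigram windows in total.
Repeated bigrams (each contributes count−1 duplicates):
  stone song: 4
  song coat: 3
  song short: 3
  stone stone: 3
  coat short: 2
  short song: 2
  short stone: 2
  song song: 2
13 duplicate windows → 31 − 13 = 18 distinct.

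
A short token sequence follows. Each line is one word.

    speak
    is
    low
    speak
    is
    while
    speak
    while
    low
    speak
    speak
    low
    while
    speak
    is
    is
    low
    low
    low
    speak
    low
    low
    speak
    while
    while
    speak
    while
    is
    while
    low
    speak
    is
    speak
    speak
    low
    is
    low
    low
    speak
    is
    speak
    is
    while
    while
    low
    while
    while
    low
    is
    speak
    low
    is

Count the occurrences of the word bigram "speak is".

6

Scanning the 51 overlapping bigram windows for "speak is":
  position 1–2: speak is
  position 4–5: speak is
  position 14–15: speak is
  position 31–32: speak is
  position 39–40: speak is
  position 41–42: speak is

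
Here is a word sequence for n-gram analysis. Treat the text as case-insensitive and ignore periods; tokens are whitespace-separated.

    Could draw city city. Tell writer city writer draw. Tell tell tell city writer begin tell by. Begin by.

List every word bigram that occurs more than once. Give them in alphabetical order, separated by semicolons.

Bigram counts meeting the condition (more than once):
  city writer: 2
  tell tell: 2

city writer; tell tell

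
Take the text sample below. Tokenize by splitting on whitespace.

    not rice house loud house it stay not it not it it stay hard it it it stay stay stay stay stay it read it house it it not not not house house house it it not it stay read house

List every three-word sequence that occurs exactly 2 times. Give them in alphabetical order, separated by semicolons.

house it it; it it not; it it stay; it not it

Trigram counts meeting the condition (exactly 2 times):
  house it it: 2
  it it not: 2
  it it stay: 2
  it not it: 2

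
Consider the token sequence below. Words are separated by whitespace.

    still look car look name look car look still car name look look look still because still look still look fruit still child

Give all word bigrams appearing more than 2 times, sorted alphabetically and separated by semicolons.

Bigram counts meeting the condition (more than 2 times):
  look still: 3
  still look: 3

look still; still look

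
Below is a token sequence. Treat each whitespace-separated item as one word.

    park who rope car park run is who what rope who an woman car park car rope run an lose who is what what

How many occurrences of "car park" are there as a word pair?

2

Scanning the 23 overlapping bigram windows for "car park":
  position 4–5: car park
  position 14–15: car park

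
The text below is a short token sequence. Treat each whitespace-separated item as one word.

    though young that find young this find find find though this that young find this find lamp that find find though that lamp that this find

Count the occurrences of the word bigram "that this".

Scanning the 25 overlapping bigram windows for "that this":
  position 24–25: that this

1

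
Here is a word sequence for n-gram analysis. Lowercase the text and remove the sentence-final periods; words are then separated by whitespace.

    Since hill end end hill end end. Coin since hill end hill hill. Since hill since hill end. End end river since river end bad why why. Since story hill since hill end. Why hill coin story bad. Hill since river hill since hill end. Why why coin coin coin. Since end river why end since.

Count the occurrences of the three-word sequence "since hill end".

5

Scanning the 54 overlapping trigram windows for "since hill end":
  position 1–3: since hill end
  position 9–11: since hill end
  position 16–18: since hill end
  position 31–33: since hill end
  position 43–45: since hill end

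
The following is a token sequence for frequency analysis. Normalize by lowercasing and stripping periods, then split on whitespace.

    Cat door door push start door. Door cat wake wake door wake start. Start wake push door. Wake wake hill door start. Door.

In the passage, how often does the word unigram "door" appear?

Scanning the 23 tokens for "door":
  position 2: door
  position 3: door
  position 6: door
  position 7: door
  position 11: door
  position 17: door
  position 21: door
  position 23: door

8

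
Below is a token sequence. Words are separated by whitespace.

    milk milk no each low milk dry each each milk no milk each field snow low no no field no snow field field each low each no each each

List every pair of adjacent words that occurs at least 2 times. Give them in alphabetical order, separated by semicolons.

each each; each low; milk no; no each

Bigram counts meeting the condition (at least 2 times):
  each each: 2
  each low: 2
  milk no: 2
  no each: 2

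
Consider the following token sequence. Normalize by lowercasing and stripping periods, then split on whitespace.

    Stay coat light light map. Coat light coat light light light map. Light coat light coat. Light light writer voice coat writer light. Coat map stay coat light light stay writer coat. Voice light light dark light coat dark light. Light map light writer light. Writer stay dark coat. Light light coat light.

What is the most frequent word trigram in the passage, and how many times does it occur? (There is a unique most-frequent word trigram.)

"coat light light", 5 times

Trigram frequencies (highest first):
  coat light light: 5
  light coat light: 4
  light light map: 3
  stay coat light: 2
  coat light coat: 2
  light map light: 2
  … (33 more, each ≤ 1)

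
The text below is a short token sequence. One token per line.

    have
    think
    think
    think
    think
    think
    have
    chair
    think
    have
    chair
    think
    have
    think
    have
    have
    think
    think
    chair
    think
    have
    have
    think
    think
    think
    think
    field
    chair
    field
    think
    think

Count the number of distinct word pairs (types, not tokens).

31 tokens → 30 bigram windows in total.
Repeated bigrams (each contributes count−1 duplicates):
  think think: 9
  think have: 5
  have think: 4
  chair think: 3
  have chair: 2
  have have: 2
19 duplicate windows → 30 − 19 = 11 distinct.

11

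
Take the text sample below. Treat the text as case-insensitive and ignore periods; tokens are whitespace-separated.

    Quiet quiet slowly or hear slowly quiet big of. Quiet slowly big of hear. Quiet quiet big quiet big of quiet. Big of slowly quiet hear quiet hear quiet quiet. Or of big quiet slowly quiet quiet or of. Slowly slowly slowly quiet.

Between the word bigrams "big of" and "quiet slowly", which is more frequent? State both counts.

"big of" (4 vs 3)

"big of": 4 occurrences
"quiet slowly": 3 occurrences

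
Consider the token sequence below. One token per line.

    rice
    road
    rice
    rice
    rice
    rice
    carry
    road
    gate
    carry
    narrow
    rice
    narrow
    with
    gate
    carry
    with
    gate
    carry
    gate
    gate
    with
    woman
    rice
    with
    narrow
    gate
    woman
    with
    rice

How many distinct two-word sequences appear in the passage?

24

30 tokens → 29 bigram windows in total.
Repeated bigrams (each contributes count−1 duplicates):
  gate carry: 3
  rice rice: 3
  with gate: 2
5 duplicate windows → 29 − 5 = 24 distinct.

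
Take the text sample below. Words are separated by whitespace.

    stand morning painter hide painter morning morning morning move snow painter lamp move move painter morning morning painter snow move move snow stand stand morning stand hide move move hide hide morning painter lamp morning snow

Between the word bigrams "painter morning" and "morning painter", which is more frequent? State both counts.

"painter morning": 2 occurrences
"morning painter": 3 occurrences

"morning painter" (3 vs 2)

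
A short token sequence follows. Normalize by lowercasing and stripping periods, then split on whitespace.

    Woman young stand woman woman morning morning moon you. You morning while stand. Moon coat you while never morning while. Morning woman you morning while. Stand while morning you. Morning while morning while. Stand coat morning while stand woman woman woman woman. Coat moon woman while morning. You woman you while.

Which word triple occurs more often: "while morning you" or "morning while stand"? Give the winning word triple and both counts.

"morning while stand" (4 vs 2)

"while morning you": 2 occurrences
"morning while stand": 4 occurrences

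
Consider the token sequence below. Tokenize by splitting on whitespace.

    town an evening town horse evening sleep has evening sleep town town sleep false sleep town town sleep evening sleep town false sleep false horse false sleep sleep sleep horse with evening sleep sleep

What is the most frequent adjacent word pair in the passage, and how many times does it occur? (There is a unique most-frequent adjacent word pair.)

"evening sleep", 4 times

Bigram frequencies (highest first):
  evening sleep: 4
  sleep town: 3
  false sleep: 3
  sleep sleep: 3
  town town: 2
  town sleep: 2
  … (15 more, each ≤ 2)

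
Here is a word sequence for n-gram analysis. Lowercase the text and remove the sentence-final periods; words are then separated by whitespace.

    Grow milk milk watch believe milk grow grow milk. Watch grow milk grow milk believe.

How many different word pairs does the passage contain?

15 tokens → 14 bigram windows in total.
Repeated bigrams (each contributes count−1 duplicates):
  grow milk: 4
  milk grow: 2
  milk watch: 2
5 duplicate windows → 14 − 5 = 9 distinct.

9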